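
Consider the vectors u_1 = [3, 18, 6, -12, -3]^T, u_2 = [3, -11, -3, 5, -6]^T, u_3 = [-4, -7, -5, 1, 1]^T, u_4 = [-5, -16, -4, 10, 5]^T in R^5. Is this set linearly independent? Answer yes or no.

Form the matrix with these vectors as rows and row reduce.
R2 ← R2 − R1: [0, -29, -9, 17, -3]
R3 ← R3 + (4/3)·R1: [0, 17, 3, -15, -3]
R4 ← R4 + (5/3)·R1: [0, 14, 6, -10, 0]
R3 ← R3 + (17/29)·R2: [0, 0, -66/29, -146/29, -138/29]
R4 ← R4 + (14/29)·R2: [0, 0, 48/29, -52/29, -42/29]
R4 ← R4 + (8/11)·R3: [0, 0, 0, -60/11, -54/11]
4 nonzero rows, so the 4 vectors span a space of dimension 4.
Since 4 = 4, the vectors are linearly independent.

yes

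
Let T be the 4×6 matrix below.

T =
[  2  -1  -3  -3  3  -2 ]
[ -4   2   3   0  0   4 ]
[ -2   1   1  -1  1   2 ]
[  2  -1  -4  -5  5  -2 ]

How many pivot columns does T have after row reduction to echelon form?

Row reduce to echelon form.
R2 ← R2 + (2)·R1: [0, 0, -3, -6, 6, 0]
R3 ← R3 + R1: [0, 0, -2, -4, 4, 0]
R4 ← R4 − R1: [0, 0, -1, -2, 2, 0]
R3 ← R3 − (2/3)·R2: [0, 0, 0, 0, 0, 0]
R4 ← R4 − (1/3)·R2: [0, 0, 0, 0, 0, 0]
Echelon form has 2 nonzero rows, so rank(T) = 2.
Each nonzero row contributes one pivot column: 2 pivot columns.

2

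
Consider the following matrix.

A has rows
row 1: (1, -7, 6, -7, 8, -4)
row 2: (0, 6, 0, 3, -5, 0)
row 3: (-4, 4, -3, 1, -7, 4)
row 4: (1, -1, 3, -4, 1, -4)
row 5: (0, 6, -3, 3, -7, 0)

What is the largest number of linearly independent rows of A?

Row reduce to echelon form.
R3 ← R3 + (4)·R1: [0, -24, 21, -27, 25, -12]
R4 ← R4 − R1: [0, 6, -3, 3, -7, 0]
R3 ← R3 + (4)·R2: [0, 0, 21, -15, 5, -12]
R4 ← R4 − R2: [0, 0, -3, 0, -2, 0]
R5 ← R5 − R2: [0, 0, -3, 0, -2, 0]
R4 ← R4 + (1/7)·R3: [0, 0, 0, -15/7, -9/7, -12/7]
R5 ← R5 + (1/7)·R3: [0, 0, 0, -15/7, -9/7, -12/7]
R5 ← R5 − R4: [0, 0, 0, 0, 0, 0]
Echelon form has 4 nonzero rows, so rank(A) = 4.
The rank gives the maximum number of linearly independent rows: 4.

4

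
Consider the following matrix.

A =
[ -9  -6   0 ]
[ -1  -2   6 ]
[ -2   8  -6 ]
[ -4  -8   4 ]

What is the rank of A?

3

Row reduce to echelon form.
R2 ← R2 − (1/9)·R1: [0, -4/3, 6]
R3 ← R3 − (2/9)·R1: [0, 28/3, -6]
R4 ← R4 − (4/9)·R1: [0, -16/3, 4]
R3 ← R3 + (7)·R2: [0, 0, 36]
R4 ← R4 − (4)·R2: [0, 0, -20]
R4 ← R4 + (5/9)·R3: [0, 0, 0]
Echelon form has 3 nonzero rows, so rank(A) = 3.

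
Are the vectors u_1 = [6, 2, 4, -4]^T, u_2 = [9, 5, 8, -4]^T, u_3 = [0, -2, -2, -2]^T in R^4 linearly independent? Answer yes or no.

Form the matrix with these vectors as rows and row reduce.
R2 ← R2 − (3/2)·R1: [0, 2, 2, 2]
R3 ← R3 + R2: [0, 0, 0, 0]
2 nonzero rows, so the 3 vectors span a space of dimension 2.
Since 2 < 3, the vectors are linearly dependent.

no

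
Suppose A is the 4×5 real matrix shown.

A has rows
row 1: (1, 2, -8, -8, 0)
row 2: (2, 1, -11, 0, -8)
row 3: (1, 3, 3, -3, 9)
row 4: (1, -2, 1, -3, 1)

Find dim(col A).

Row reduce to echelon form.
R2 ← R2 − (2)·R1: [0, -3, 5, 16, -8]
R3 ← R3 − R1: [0, 1, 11, 5, 9]
R4 ← R4 − R1: [0, -4, 9, 5, 1]
R3 ← R3 + (1/3)·R2: [0, 0, 38/3, 31/3, 19/3]
R4 ← R4 − (4/3)·R2: [0, 0, 7/3, -49/3, 35/3]
R4 ← R4 − (7/38)·R3: [0, 0, 0, -693/38, 21/2]
Echelon form has 4 nonzero rows, so rank(A) = 4.
The column space has dimension equal to the rank: 4.

4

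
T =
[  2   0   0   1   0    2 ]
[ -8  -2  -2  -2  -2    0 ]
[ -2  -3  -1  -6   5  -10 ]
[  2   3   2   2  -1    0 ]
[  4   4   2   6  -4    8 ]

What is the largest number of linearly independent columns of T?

3

Row reduce to echelon form.
R2 ← R2 + (4)·R1: [0, -2, -2, 2, -2, 8]
R3 ← R3 + R1: [0, -3, -1, -5, 5, -8]
R4 ← R4 − R1: [0, 3, 2, 1, -1, -2]
R5 ← R5 − (2)·R1: [0, 4, 2, 4, -4, 4]
R3 ← R3 − (3/2)·R2: [0, 0, 2, -8, 8, -20]
R4 ← R4 + (3/2)·R2: [0, 0, -1, 4, -4, 10]
R5 ← R5 + (2)·R2: [0, 0, -2, 8, -8, 20]
R4 ← R4 + (1/2)·R3: [0, 0, 0, 0, 0, 0]
R5 ← R5 + R3: [0, 0, 0, 0, 0, 0]
Echelon form has 3 nonzero rows, so rank(T) = 3.
The rank gives the maximum number of linearly independent columns: 3.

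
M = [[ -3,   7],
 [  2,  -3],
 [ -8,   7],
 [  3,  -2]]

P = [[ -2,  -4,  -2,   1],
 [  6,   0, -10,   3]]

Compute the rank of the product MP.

2

First compute MP:
[[ 48,  12, -64,  18],
 [-22,  -8,  26,  -7],
 [ 58,  32, -54,  13],
 [-18, -12,  14,  -3]]
Now row reduce the product.
R2 ← R2 + (11/24)·R1: [0, -5/2, -10/3, 5/4]
R3 ← R3 − (29/24)·R1: [0, 35/2, 70/3, -35/4]
R4 ← R4 + (3/8)·R1: [0, -15/2, -10, 15/4]
R3 ← R3 + (7)·R2: [0, 0, 0, 0]
R4 ← R4 − (3)·R2: [0, 0, 0, 0]
2 nonzero rows, so rank(MP) = 2.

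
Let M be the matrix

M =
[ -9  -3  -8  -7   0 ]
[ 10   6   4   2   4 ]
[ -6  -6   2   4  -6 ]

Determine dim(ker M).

Row reduce to echelon form.
R2 ← R2 + (10/9)·R1: [0, 8/3, -44/9, -52/9, 4]
R3 ← R3 − (2/3)·R1: [0, -4, 22/3, 26/3, -6]
R3 ← R3 + (3/2)·R2: [0, 0, 0, 0, 0]
2 nonzero rows, so rank(M) = 2.
M has 5 columns; by rank–nullity, nullity = 5 − 2 = 3.

3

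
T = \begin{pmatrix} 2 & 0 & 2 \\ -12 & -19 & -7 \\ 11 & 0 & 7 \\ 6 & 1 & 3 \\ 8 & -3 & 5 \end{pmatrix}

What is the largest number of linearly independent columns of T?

3

Row reduce to echelon form.
R2 ← R2 + (6)·R1: [0, -19, 5]
R3 ← R3 − (11/2)·R1: [0, 0, -4]
R4 ← R4 − (3)·R1: [0, 1, -3]
R5 ← R5 − (4)·R1: [0, -3, -3]
R4 ← R4 + (1/19)·R2: [0, 0, -52/19]
R5 ← R5 − (3/19)·R2: [0, 0, -72/19]
R4 ← R4 − (13/19)·R3: [0, 0, 0]
R5 ← R5 − (18/19)·R3: [0, 0, 0]
Echelon form has 3 nonzero rows, so rank(T) = 3.
The rank gives the maximum number of linearly independent columns: 3.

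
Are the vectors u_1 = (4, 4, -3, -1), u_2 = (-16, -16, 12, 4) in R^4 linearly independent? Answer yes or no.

Form the matrix with these vectors as rows and row reduce.
R2 ← R2 + (4)·R1: [0, 0, 0, 0]
1 nonzero row, so the 2 vectors span a space of dimension 1.
Since 1 < 2, the vectors are linearly dependent.

no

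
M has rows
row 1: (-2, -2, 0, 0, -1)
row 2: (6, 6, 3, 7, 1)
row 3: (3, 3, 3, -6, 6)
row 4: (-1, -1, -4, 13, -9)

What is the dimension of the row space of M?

3

Row reduce to echelon form.
R2 ← R2 + (3)·R1: [0, 0, 3, 7, -2]
R3 ← R3 + (3/2)·R1: [0, 0, 3, -6, 9/2]
R4 ← R4 − (1/2)·R1: [0, 0, -4, 13, -17/2]
R3 ← R3 − R2: [0, 0, 0, -13, 13/2]
R4 ← R4 + (4/3)·R2: [0, 0, 0, 67/3, -67/6]
R4 ← R4 + (67/39)·R3: [0, 0, 0, 0, 0]
Echelon form has 3 nonzero rows, so rank(M) = 3.
The row space has dimension equal to the rank: 3.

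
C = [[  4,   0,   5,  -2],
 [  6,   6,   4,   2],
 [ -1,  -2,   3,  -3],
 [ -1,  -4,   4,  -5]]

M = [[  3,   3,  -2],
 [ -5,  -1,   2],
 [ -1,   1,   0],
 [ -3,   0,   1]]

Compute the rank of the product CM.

2

First compute CM:
[[ 13,  17, -10],
 [-22,  16,   2],
 [ 13,   2,  -5],
 [ 28,   5, -11]]
Now row reduce the product.
R2 ← R2 + (22/13)·R1: [0, 582/13, -194/13]
R3 ← R3 − R1: [0, -15, 5]
R4 ← R4 − (28/13)·R1: [0, -411/13, 137/13]
R3 ← R3 + (65/194)·R2: [0, 0, 0]
R4 ← R4 + (137/194)·R2: [0, 0, 0]
2 nonzero rows, so rank(CM) = 2.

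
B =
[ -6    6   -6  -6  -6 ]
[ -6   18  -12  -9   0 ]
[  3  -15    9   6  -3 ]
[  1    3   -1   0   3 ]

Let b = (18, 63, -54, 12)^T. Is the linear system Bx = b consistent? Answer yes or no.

yes

Row reduce the augmented matrix [B | b].
R2 ← R2 − R1: [0, 12, -6, -3, 6, 45]
R3 ← R3 + (1/2)·R1: [0, -12, 6, 3, -6, -45]
R4 ← R4 + (1/6)·R1: [0, 4, -2, -1, 2, 15]
R3 ← R3 + R2: [0, 0, 0, 0, 0, 0]
R4 ← R4 − (1/3)·R2: [0, 0, 0, 0, 0, 0]
The echelon form has 2 nonzero rows, and every pivot lies in the first 5 columns, so rank(B) = rank([B|b]) = 2.
The system is consistent.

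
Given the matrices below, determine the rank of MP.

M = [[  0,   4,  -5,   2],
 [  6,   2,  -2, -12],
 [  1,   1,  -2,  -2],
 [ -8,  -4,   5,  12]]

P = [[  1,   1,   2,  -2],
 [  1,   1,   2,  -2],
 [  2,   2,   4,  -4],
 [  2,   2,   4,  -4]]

First compute MP:
[[ -2,  -2,  -4,   4],
 [-20, -20, -40,  40],
 [ -6,  -6, -12,  12],
 [ 22,  22,  44, -44]]
Now row reduce the product.
R2 ← R2 − (10)·R1: [0, 0, 0, 0]
R3 ← R3 − (3)·R1: [0, 0, 0, 0]
R4 ← R4 + (11)·R1: [0, 0, 0, 0]
1 nonzero row, so rank(MP) = 1.

1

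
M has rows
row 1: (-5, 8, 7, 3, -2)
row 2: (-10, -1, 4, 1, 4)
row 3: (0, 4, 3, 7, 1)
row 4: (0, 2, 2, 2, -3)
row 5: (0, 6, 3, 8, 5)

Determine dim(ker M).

0

Row reduce to echelon form.
R2 ← R2 − (2)·R1: [0, -17, -10, -5, 8]
R3 ← R3 + (4/17)·R2: [0, 0, 11/17, 99/17, 49/17]
R4 ← R4 + (2/17)·R2: [0, 0, 14/17, 24/17, -35/17]
R5 ← R5 + (6/17)·R2: [0, 0, -9/17, 106/17, 133/17]
R4 ← R4 − (14/11)·R3: [0, 0, 0, -6, -63/11]
R5 ← R5 + (9/11)·R3: [0, 0, 0, 11, 112/11]
R5 ← R5 + (11/6)·R4: [0, 0, 0, 0, -7/22]
5 nonzero rows, so rank(M) = 5.
M has 5 columns; by rank–nullity, nullity = 5 − 5 = 0.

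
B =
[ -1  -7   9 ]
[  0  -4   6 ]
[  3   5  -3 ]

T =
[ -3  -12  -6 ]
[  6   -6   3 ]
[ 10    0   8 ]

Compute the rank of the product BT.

First compute BT:
[[ 51,  54,  57],
 [ 36,  24,  36],
 [ -9, -66, -27]]
Now row reduce the product.
R2 ← R2 − (12/17)·R1: [0, -240/17, -72/17]
R3 ← R3 + (3/17)·R1: [0, -960/17, -288/17]
R3 ← R3 − (4)·R2: [0, 0, 0]
2 nonzero rows, so rank(BT) = 2.

2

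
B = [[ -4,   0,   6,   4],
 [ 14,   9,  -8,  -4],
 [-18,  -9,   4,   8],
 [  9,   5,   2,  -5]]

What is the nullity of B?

Row reduce to echelon form.
R2 ← R2 + (7/2)·R1: [0, 9, 13, 10]
R3 ← R3 − (9/2)·R1: [0, -9, -23, -10]
R4 ← R4 + (9/4)·R1: [0, 5, 31/2, 4]
R3 ← R3 + R2: [0, 0, -10, 0]
R4 ← R4 − (5/9)·R2: [0, 0, 149/18, -14/9]
R4 ← R4 + (149/180)·R3: [0, 0, 0, -14/9]
4 nonzero rows, so rank(B) = 4.
B has 4 columns; by rank–nullity, nullity = 4 − 4 = 0.

0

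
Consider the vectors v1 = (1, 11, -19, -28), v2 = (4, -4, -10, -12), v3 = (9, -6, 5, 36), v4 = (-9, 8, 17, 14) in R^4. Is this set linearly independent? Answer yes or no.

Form the matrix with these vectors as rows and row reduce.
R2 ← R2 − (4)·R1: [0, -48, 66, 100]
R3 ← R3 − (9)·R1: [0, -105, 176, 288]
R4 ← R4 + (9)·R1: [0, 107, -154, -238]
R3 ← R3 − (35/16)·R2: [0, 0, 253/8, 277/4]
R4 ← R4 + (107/48)·R2: [0, 0, -55/8, -181/12]
R4 ← R4 + (5/23)·R3: [0, 0, 0, -2/69]
4 nonzero rows, so the 4 vectors span a space of dimension 4.
Since 4 = 4, the vectors are linearly independent.

yes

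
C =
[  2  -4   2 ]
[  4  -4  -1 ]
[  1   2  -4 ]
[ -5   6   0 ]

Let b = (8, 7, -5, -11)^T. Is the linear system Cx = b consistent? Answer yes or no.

yes

Row reduce the augmented matrix [C | b].
R2 ← R2 − (2)·R1: [0, 4, -5, -9]
R3 ← R3 − (1/2)·R1: [0, 4, -5, -9]
R4 ← R4 + (5/2)·R1: [0, -4, 5, 9]
R3 ← R3 − R2: [0, 0, 0, 0]
R4 ← R4 + R2: [0, 0, 0, 0]
The echelon form has 2 nonzero rows, and every pivot lies in the first 3 columns, so rank(C) = rank([C|b]) = 2.
The system is consistent.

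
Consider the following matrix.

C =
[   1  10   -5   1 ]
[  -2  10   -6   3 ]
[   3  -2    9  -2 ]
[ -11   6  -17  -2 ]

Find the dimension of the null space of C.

0

Row reduce to echelon form.
R2 ← R2 + (2)·R1: [0, 30, -16, 5]
R3 ← R3 − (3)·R1: [0, -32, 24, -5]
R4 ← R4 + (11)·R1: [0, 116, -72, 9]
R3 ← R3 + (16/15)·R2: [0, 0, 104/15, 1/3]
R4 ← R4 − (58/15)·R2: [0, 0, -152/15, -31/3]
R4 ← R4 + (19/13)·R3: [0, 0, 0, -128/13]
4 nonzero rows, so rank(C) = 4.
C has 4 columns; by rank–nullity, nullity = 4 − 4 = 0.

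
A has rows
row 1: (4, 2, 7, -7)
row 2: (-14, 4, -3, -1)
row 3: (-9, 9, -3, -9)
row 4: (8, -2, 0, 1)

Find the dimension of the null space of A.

1

Row reduce to echelon form.
R2 ← R2 + (7/2)·R1: [0, 11, 43/2, -51/2]
R3 ← R3 + (9/4)·R1: [0, 27/2, 51/4, -99/4]
R4 ← R4 − (2)·R1: [0, -6, -14, 15]
R3 ← R3 − (27/22)·R2: [0, 0, -150/11, 72/11]
R4 ← R4 + (6/11)·R2: [0, 0, -25/11, 12/11]
R4 ← R4 − (1/6)·R3: [0, 0, 0, 0]
3 nonzero rows, so rank(A) = 3.
A has 4 columns; by rank–nullity, nullity = 4 − 3 = 1.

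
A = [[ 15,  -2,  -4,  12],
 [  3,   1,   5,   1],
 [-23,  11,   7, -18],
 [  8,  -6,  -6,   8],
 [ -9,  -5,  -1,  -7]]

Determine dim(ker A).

Row reduce to echelon form.
R2 ← R2 − (1/5)·R1: [0, 7/5, 29/5, -7/5]
R3 ← R3 + (23/15)·R1: [0, 119/15, 13/15, 2/5]
R4 ← R4 − (8/15)·R1: [0, -74/15, -58/15, 8/5]
R5 ← R5 + (3/5)·R1: [0, -31/5, -17/5, 1/5]
R3 ← R3 − (17/3)·R2: [0, 0, -32, 25/3]
R4 ← R4 + (74/21)·R2: [0, 0, 116/7, -10/3]
R5 ← R5 + (31/7)·R2: [0, 0, 156/7, -6]
R4 ← R4 + (29/56)·R3: [0, 0, 0, 55/56]
R5 ← R5 + (39/56)·R3: [0, 0, 0, -11/56]
R5 ← R5 + (1/5)·R4: [0, 0, 0, 0]
4 nonzero rows, so rank(A) = 4.
A has 4 columns; by rank–nullity, nullity = 4 − 4 = 0.

0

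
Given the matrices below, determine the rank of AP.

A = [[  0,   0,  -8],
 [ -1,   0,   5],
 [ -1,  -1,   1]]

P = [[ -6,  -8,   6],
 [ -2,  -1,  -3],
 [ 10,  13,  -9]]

First compute AP:
[[-80, -104,  72],
 [ 56,  73, -51],
 [ 18,  22, -12]]
Now row reduce the product.
R2 ← R2 + (7/10)·R1: [0, 1/5, -3/5]
R3 ← R3 + (9/40)·R1: [0, -7/5, 21/5]
R3 ← R3 + (7)·R2: [0, 0, 0]
2 nonzero rows, so rank(AP) = 2.

2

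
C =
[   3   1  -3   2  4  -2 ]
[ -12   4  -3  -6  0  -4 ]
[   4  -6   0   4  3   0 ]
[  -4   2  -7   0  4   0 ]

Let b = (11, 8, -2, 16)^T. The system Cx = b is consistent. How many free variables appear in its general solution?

2

Row reduce the augmented matrix [C | b].
R2 ← R2 + (4)·R1: [0, 8, -15, 2, 16, -12, 52]
R3 ← R3 − (4/3)·R1: [0, -22/3, 4, 4/3, -7/3, 8/3, -50/3]
R4 ← R4 + (4/3)·R1: [0, 10/3, -11, 8/3, 28/3, -8/3, 92/3]
R3 ← R3 + (11/12)·R2: [0, 0, -39/4, 19/6, 37/3, -25/3, 31]
R4 ← R4 − (5/12)·R2: [0, 0, -19/4, 11/6, 8/3, 7/3, 9]
R4 ← R4 − (19/39)·R3: [0, 0, 0, 34/117, -391/117, 748/117, -238/39]
The echelon form has 4 nonzero rows, and every pivot lies in the first 6 columns, so rank(C) = rank([C|b]) = 4.
The system is consistent.
Free variables = (unknowns) − (rank) = 6 − 4 = 2.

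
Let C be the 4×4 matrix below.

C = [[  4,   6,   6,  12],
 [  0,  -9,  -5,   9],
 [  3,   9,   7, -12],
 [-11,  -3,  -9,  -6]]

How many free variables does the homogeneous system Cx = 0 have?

1

Row reduce to echelon form.
R3 ← R3 − (3/4)·R1: [0, 9/2, 5/2, -21]
R4 ← R4 + (11/4)·R1: [0, 27/2, 15/2, 27]
R3 ← R3 + (1/2)·R2: [0, 0, 0, -33/2]
R4 ← R4 + (3/2)·R2: [0, 0, 0, 81/2]
R4 ← R4 + (27/11)·R3: [0, 0, 0, 0]
3 nonzero rows, so rank(C) = 3.
C has 4 columns; by rank–nullity, nullity = 4 − 3 = 1.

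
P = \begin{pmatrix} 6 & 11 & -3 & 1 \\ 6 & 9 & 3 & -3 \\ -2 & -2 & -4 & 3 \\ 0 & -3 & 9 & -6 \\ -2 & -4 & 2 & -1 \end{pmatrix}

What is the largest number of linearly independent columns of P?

Row reduce to echelon form.
R2 ← R2 − R1: [0, -2, 6, -4]
R3 ← R3 + (1/3)·R1: [0, 5/3, -5, 10/3]
R5 ← R5 + (1/3)·R1: [0, -1/3, 1, -2/3]
R3 ← R3 + (5/6)·R2: [0, 0, 0, 0]
R4 ← R4 − (3/2)·R2: [0, 0, 0, 0]
R5 ← R5 − (1/6)·R2: [0, 0, 0, 0]
Echelon form has 2 nonzero rows, so rank(P) = 2.
The rank gives the maximum number of linearly independent columns: 2.

2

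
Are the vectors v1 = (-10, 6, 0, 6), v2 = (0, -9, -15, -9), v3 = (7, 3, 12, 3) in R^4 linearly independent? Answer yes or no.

Form the matrix with these vectors as rows and row reduce.
R3 ← R3 + (7/10)·R1: [0, 36/5, 12, 36/5]
R3 ← R3 + (4/5)·R2: [0, 0, 0, 0]
2 nonzero rows, so the 3 vectors span a space of dimension 2.
Since 2 < 3, the vectors are linearly dependent.

no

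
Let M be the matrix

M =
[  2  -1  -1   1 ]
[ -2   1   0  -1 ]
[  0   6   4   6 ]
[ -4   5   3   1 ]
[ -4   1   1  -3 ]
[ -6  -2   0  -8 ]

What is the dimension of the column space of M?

Row reduce to echelon form.
R2 ← R2 + R1: [0, 0, -1, 0]
R4 ← R4 + (2)·R1: [0, 3, 1, 3]
R5 ← R5 + (2)·R1: [0, -1, -1, -1]
R6 ← R6 + (3)·R1: [0, -5, -3, -5]
Swap R2 ↔ R3
R4 ← R4 − (1/2)·R2: [0, 0, -1, 0]
R5 ← R5 + (1/6)·R2: [0, 0, -1/3, 0]
R6 ← R6 + (5/6)·R2: [0, 0, 1/3, 0]
R4 ← R4 − R3: [0, 0, 0, 0]
R5 ← R5 − (1/3)·R3: [0, 0, 0, 0]
R6 ← R6 + (1/3)·R3: [0, 0, 0, 0]
Echelon form has 3 nonzero rows, so rank(M) = 3.
The column space has dimension equal to the rank: 3.

3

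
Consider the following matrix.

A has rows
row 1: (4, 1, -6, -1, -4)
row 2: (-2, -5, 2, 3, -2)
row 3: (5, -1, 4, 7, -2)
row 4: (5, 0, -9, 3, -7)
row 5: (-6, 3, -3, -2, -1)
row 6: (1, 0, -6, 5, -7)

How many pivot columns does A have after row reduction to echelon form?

5

Row reduce to echelon form.
R2 ← R2 + (1/2)·R1: [0, -9/2, -1, 5/2, -4]
R3 ← R3 − (5/4)·R1: [0, -9/4, 23/2, 33/4, 3]
R4 ← R4 − (5/4)·R1: [0, -5/4, -3/2, 17/4, -2]
R5 ← R5 + (3/2)·R1: [0, 9/2, -12, -7/2, -7]
R6 ← R6 − (1/4)·R1: [0, -1/4, -9/2, 21/4, -6]
R3 ← R3 − (1/2)·R2: [0, 0, 12, 7, 5]
R4 ← R4 − (5/18)·R2: [0, 0, -11/9, 32/9, -8/9]
R5 ← R5 + R2: [0, 0, -13, -1, -11]
R6 ← R6 − (1/18)·R2: [0, 0, -40/9, 46/9, -52/9]
R4 ← R4 + (11/108)·R3: [0, 0, 0, 461/108, -41/108]
R5 ← R5 + (13/12)·R3: [0, 0, 0, 79/12, -67/12]
R6 ← R6 + (10/27)·R3: [0, 0, 0, 208/27, -106/27]
R5 ← R5 − (711/461)·R4: [0, 0, 0, 0, -2304/461]
R6 ← R6 − (832/461)·R4: [0, 0, 0, 0, -1494/461]
R6 ← R6 − (83/128)·R5: [0, 0, 0, 0, 0]
Echelon form has 5 nonzero rows, so rank(A) = 5.
Each nonzero row contributes one pivot column: 5 pivot columns.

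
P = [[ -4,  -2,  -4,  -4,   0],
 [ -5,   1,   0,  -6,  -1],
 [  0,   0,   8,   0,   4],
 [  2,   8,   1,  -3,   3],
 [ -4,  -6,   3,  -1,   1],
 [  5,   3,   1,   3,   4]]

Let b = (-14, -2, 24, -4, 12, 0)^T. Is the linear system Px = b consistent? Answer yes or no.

yes

Row reduce the augmented matrix [P | b].
R2 ← R2 − (5/4)·R1: [0, 7/2, 5, -1, -1, 31/2]
R4 ← R4 + (1/2)·R1: [0, 7, -1, -5, 3, -11]
R5 ← R5 − R1: [0, -4, 7, 3, 1, 26]
R6 ← R6 + (5/4)·R1: [0, 1/2, -4, -2, 4, -35/2]
R4 ← R4 − (2)·R2: [0, 0, -11, -3, 5, -42]
R5 ← R5 + (8/7)·R2: [0, 0, 89/7, 13/7, -1/7, 306/7]
R6 ← R6 − (1/7)·R2: [0, 0, -33/7, -13/7, 29/7, -138/7]
R4 ← R4 + (11/8)·R3: [0, 0, 0, -3, 21/2, -9]
R5 ← R5 − (89/56)·R3: [0, 0, 0, 13/7, -13/2, 39/7]
R6 ← R6 + (33/56)·R3: [0, 0, 0, -13/7, 13/2, -39/7]
R5 ← R5 + (13/21)·R4: [0, 0, 0, 0, 0, 0]
R6 ← R6 − (13/21)·R4: [0, 0, 0, 0, 0, 0]
The echelon form has 4 nonzero rows, and every pivot lies in the first 5 columns, so rank(P) = rank([P|b]) = 4.
The system is consistent.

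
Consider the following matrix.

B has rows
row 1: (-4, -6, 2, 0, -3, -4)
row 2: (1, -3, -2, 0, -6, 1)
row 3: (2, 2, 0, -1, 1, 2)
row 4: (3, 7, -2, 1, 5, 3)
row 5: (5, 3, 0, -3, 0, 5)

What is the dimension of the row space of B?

3

Row reduce to echelon form.
R2 ← R2 + (1/4)·R1: [0, -9/2, -3/2, 0, -27/4, 0]
R3 ← R3 + (1/2)·R1: [0, -1, 1, -1, -1/2, 0]
R4 ← R4 + (3/4)·R1: [0, 5/2, -1/2, 1, 11/4, 0]
R5 ← R5 + (5/4)·R1: [0, -9/2, 5/2, -3, -15/4, 0]
R3 ← R3 − (2/9)·R2: [0, 0, 4/3, -1, 1, 0]
R4 ← R4 + (5/9)·R2: [0, 0, -4/3, 1, -1, 0]
R5 ← R5 − R2: [0, 0, 4, -3, 3, 0]
R4 ← R4 + R3: [0, 0, 0, 0, 0, 0]
R5 ← R5 − (3)·R3: [0, 0, 0, 0, 0, 0]
Echelon form has 3 nonzero rows, so rank(B) = 3.
The row space has dimension equal to the rank: 3.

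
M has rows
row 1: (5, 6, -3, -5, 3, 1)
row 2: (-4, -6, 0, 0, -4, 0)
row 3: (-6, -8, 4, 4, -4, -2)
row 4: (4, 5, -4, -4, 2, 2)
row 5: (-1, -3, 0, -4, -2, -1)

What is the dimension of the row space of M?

Row reduce to echelon form.
R2 ← R2 + (4/5)·R1: [0, -6/5, -12/5, -4, -8/5, 4/5]
R3 ← R3 + (6/5)·R1: [0, -4/5, 2/5, -2, -2/5, -4/5]
R4 ← R4 − (4/5)·R1: [0, 1/5, -8/5, 0, -2/5, 6/5]
R5 ← R5 + (1/5)·R1: [0, -9/5, -3/5, -5, -7/5, -4/5]
R3 ← R3 − (2/3)·R2: [0, 0, 2, 2/3, 2/3, -4/3]
R4 ← R4 + (1/6)·R2: [0, 0, -2, -2/3, -2/3, 4/3]
R5 ← R5 − (3/2)·R2: [0, 0, 3, 1, 1, -2]
R4 ← R4 + R3: [0, 0, 0, 0, 0, 0]
R5 ← R5 − (3/2)·R3: [0, 0, 0, 0, 0, 0]
Echelon form has 3 nonzero rows, so rank(M) = 3.
The row space has dimension equal to the rank: 3.

3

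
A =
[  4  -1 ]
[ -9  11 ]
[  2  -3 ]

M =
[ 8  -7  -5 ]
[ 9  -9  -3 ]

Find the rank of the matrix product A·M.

2

First compute AM:
[[ 23, -19, -17],
 [ 27, -36,  12],
 [-11,  13,  -1]]
Now row reduce the product.
R2 ← R2 − (27/23)·R1: [0, -315/23, 735/23]
R3 ← R3 + (11/23)·R1: [0, 90/23, -210/23]
R3 ← R3 + (2/7)·R2: [0, 0, 0]
2 nonzero rows, so rank(AM) = 2.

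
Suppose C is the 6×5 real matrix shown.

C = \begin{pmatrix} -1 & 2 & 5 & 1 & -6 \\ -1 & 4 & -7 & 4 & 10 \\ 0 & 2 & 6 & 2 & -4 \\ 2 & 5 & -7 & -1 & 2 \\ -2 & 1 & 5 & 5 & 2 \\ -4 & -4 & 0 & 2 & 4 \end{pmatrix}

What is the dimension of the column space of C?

4

Row reduce to echelon form.
R2 ← R2 − R1: [0, 2, -12, 3, 16]
R4 ← R4 + (2)·R1: [0, 9, 3, 1, -10]
R5 ← R5 − (2)·R1: [0, -3, -5, 3, 14]
R6 ← R6 − (4)·R1: [0, -12, -20, -2, 28]
R3 ← R3 − R2: [0, 0, 18, -1, -20]
R4 ← R4 − (9/2)·R2: [0, 0, 57, -25/2, -82]
R5 ← R5 + (3/2)·R2: [0, 0, -23, 15/2, 38]
R6 ← R6 + (6)·R2: [0, 0, -92, 16, 124]
R4 ← R4 − (19/6)·R3: [0, 0, 0, -28/3, -56/3]
R5 ← R5 + (23/18)·R3: [0, 0, 0, 56/9, 112/9]
R6 ← R6 + (46/9)·R3: [0, 0, 0, 98/9, 196/9]
R5 ← R5 + (2/3)·R4: [0, 0, 0, 0, 0]
R6 ← R6 + (7/6)·R4: [0, 0, 0, 0, 0]
Echelon form has 4 nonzero rows, so rank(C) = 4.
The column space has dimension equal to the rank: 4.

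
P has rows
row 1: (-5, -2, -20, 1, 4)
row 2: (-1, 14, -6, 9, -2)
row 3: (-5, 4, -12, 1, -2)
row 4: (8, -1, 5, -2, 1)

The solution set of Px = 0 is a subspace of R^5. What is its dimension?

1

Row reduce to echelon form.
R2 ← R2 − (1/5)·R1: [0, 72/5, -2, 44/5, -14/5]
R3 ← R3 − R1: [0, 6, 8, 0, -6]
R4 ← R4 + (8/5)·R1: [0, -21/5, -27, -2/5, 37/5]
R3 ← R3 − (5/12)·R2: [0, 0, 53/6, -11/3, -29/6]
R4 ← R4 + (7/24)·R2: [0, 0, -331/12, 13/6, 79/12]
R4 ← R4 + (331/106)·R3: [0, 0, 0, -492/53, -451/53]
4 nonzero rows, so rank(P) = 4.
P has 5 columns; by rank–nullity, nullity = 5 − 4 = 1.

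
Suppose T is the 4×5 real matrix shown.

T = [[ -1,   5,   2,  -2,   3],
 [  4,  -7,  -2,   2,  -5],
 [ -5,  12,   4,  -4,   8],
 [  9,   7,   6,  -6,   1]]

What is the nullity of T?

3

Row reduce to echelon form.
R2 ← R2 + (4)·R1: [0, 13, 6, -6, 7]
R3 ← R3 − (5)·R1: [0, -13, -6, 6, -7]
R4 ← R4 + (9)·R1: [0, 52, 24, -24, 28]
R3 ← R3 + R2: [0, 0, 0, 0, 0]
R4 ← R4 − (4)·R2: [0, 0, 0, 0, 0]
2 nonzero rows, so rank(T) = 2.
T has 5 columns; by rank–nullity, nullity = 5 − 2 = 3.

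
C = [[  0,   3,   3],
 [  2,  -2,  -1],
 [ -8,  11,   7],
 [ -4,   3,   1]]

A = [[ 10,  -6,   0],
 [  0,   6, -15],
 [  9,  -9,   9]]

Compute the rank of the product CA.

First compute CA:
[[ 27,  -9, -18],
 [ 11, -15,  21],
 [-17,  51, -102],
 [-31,  33, -36]]
Now row reduce the product.
R2 ← R2 − (11/27)·R1: [0, -34/3, 85/3]
R3 ← R3 + (17/27)·R1: [0, 136/3, -340/3]
R4 ← R4 + (31/27)·R1: [0, 68/3, -170/3]
R3 ← R3 + (4)·R2: [0, 0, 0]
R4 ← R4 + (2)·R2: [0, 0, 0]
2 nonzero rows, so rank(CA) = 2.

2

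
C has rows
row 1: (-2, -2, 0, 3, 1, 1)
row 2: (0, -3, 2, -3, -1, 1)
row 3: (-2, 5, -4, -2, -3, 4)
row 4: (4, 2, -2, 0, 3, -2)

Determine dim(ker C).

Row reduce to echelon form.
R3 ← R3 − R1: [0, 7, -4, -5, -4, 3]
R4 ← R4 + (2)·R1: [0, -2, -2, 6, 5, 0]
R3 ← R3 + (7/3)·R2: [0, 0, 2/3, -12, -19/3, 16/3]
R4 ← R4 − (2/3)·R2: [0, 0, -10/3, 8, 17/3, -2/3]
R4 ← R4 + (5)·R3: [0, 0, 0, -52, -26, 26]
4 nonzero rows, so rank(C) = 4.
C has 6 columns; by rank–nullity, nullity = 6 − 4 = 2.

2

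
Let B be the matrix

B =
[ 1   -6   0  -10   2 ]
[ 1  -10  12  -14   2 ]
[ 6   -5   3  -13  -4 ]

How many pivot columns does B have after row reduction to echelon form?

3

Row reduce to echelon form.
R2 ← R2 − R1: [0, -4, 12, -4, 0]
R3 ← R3 − (6)·R1: [0, 31, 3, 47, -16]
R3 ← R3 + (31/4)·R2: [0, 0, 96, 16, -16]
Echelon form has 3 nonzero rows, so rank(B) = 3.
Each nonzero row contributes one pivot column: 3 pivot columns.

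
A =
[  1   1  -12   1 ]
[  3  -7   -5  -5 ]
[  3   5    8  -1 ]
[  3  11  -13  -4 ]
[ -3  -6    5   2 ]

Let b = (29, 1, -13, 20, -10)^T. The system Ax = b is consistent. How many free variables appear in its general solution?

Row reduce the augmented matrix [A | b].
R2 ← R2 − (3)·R1: [0, -10, 31, -8, -86]
R3 ← R3 − (3)·R1: [0, 2, 44, -4, -100]
R4 ← R4 − (3)·R1: [0, 8, 23, -7, -67]
R5 ← R5 + (3)·R1: [0, -3, -31, 5, 77]
R3 ← R3 + (1/5)·R2: [0, 0, 251/5, -28/5, -586/5]
R4 ← R4 + (4/5)·R2: [0, 0, 239/5, -67/5, -679/5]
R5 ← R5 − (3/10)·R2: [0, 0, -403/10, 37/5, 514/5]
R4 ← R4 − (239/251)·R3: [0, 0, 0, -2025/251, -6075/251]
R5 ← R5 + (403/502)·R3: [0, 0, 0, 729/251, 2187/251]
R5 ← R5 + (9/25)·R4: [0, 0, 0, 0, 0]
The echelon form has 4 nonzero rows, and every pivot lies in the first 4 columns, so rank(A) = rank([A|b]) = 4.
The system is consistent.
Free variables = (unknowns) − (rank) = 4 − 4 = 0.

0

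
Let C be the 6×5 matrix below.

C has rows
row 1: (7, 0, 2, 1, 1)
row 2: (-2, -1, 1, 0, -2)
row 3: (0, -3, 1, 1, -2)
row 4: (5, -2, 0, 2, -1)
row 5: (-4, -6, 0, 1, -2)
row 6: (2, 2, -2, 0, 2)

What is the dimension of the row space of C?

4

Row reduce to echelon form.
R2 ← R2 + (2/7)·R1: [0, -1, 11/7, 2/7, -12/7]
R4 ← R4 − (5/7)·R1: [0, -2, -10/7, 9/7, -12/7]
R5 ← R5 + (4/7)·R1: [0, -6, 8/7, 11/7, -10/7]
R6 ← R6 − (2/7)·R1: [0, 2, -18/7, -2/7, 12/7]
R3 ← R3 − (3)·R2: [0, 0, -26/7, 1/7, 22/7]
R4 ← R4 − (2)·R2: [0, 0, -32/7, 5/7, 12/7]
R5 ← R5 − (6)·R2: [0, 0, -58/7, -1/7, 62/7]
R6 ← R6 + (2)·R2: [0, 0, 4/7, 2/7, -12/7]
R4 ← R4 − (16/13)·R3: [0, 0, 0, 7/13, -28/13]
R5 ← R5 − (29/13)·R3: [0, 0, 0, -6/13, 24/13]
R6 ← R6 + (2/13)·R3: [0, 0, 0, 4/13, -16/13]
R5 ← R5 + (6/7)·R4: [0, 0, 0, 0, 0]
R6 ← R6 − (4/7)·R4: [0, 0, 0, 0, 0]
Echelon form has 4 nonzero rows, so rank(C) = 4.
The row space has dimension equal to the rank: 4.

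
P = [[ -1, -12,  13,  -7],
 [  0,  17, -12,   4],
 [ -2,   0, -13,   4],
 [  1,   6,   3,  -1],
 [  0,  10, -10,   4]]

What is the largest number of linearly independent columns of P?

3

Row reduce to echelon form.
R3 ← R3 − (2)·R1: [0, 24, -39, 18]
R4 ← R4 + R1: [0, -6, 16, -8]
R3 ← R3 − (24/17)·R2: [0, 0, -375/17, 210/17]
R4 ← R4 + (6/17)·R2: [0, 0, 200/17, -112/17]
R5 ← R5 − (10/17)·R2: [0, 0, -50/17, 28/17]
R4 ← R4 + (8/15)·R3: [0, 0, 0, 0]
R5 ← R5 − (2/15)·R3: [0, 0, 0, 0]
Echelon form has 3 nonzero rows, so rank(P) = 3.
The rank gives the maximum number of linearly independent columns: 3.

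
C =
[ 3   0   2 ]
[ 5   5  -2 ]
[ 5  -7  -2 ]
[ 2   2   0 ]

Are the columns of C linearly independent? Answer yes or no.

yes

Row reduce C to echelon form.
R2 ← R2 − (5/3)·R1: [0, 5, -16/3]
R3 ← R3 − (5/3)·R1: [0, -7, -16/3]
R4 ← R4 − (2/3)·R1: [0, 2, -4/3]
R3 ← R3 + (7/5)·R2: [0, 0, -64/5]
R4 ← R4 − (2/5)·R2: [0, 0, 4/5]
R4 ← R4 + (1/16)·R3: [0, 0, 0]
3 pivots among 3 columns.
Every column is a pivot column, so the columns are linearly independent.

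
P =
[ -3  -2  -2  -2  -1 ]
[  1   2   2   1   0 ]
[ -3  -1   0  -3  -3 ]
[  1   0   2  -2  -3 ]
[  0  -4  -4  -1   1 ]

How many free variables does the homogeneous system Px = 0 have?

2

Row reduce to echelon form.
R2 ← R2 + (1/3)·R1: [0, 4/3, 4/3, 1/3, -1/3]
R3 ← R3 − R1: [0, 1, 2, -1, -2]
R4 ← R4 + (1/3)·R1: [0, -2/3, 4/3, -8/3, -10/3]
R3 ← R3 − (3/4)·R2: [0, 0, 1, -5/4, -7/4]
R4 ← R4 + (1/2)·R2: [0, 0, 2, -5/2, -7/2]
R5 ← R5 + (3)·R2: [0, 0, 0, 0, 0]
R4 ← R4 − (2)·R3: [0, 0, 0, 0, 0]
3 nonzero rows, so rank(P) = 3.
P has 5 columns; by rank–nullity, nullity = 5 − 3 = 2.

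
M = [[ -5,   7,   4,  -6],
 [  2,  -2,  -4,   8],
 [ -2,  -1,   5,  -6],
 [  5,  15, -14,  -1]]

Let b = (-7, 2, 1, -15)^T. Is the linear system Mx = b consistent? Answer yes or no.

yes

Row reduce the augmented matrix [M | b].
R2 ← R2 + (2/5)·R1: [0, 4/5, -12/5, 28/5, -4/5]
R3 ← R3 − (2/5)·R1: [0, -19/5, 17/5, -18/5, 19/5]
R4 ← R4 + R1: [0, 22, -10, -7, -22]
R3 ← R3 + (19/4)·R2: [0, 0, -8, 23, 0]
R4 ← R4 − (55/2)·R2: [0, 0, 56, -161, 0]
R4 ← R4 + (7)·R3: [0, 0, 0, 0, 0]
The echelon form has 3 nonzero rows, and every pivot lies in the first 4 columns, so rank(M) = rank([M|b]) = 3.
The system is consistent.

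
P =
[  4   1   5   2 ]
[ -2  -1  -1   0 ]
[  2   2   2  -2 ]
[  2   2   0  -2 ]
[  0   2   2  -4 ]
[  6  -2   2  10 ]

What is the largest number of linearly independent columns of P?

Row reduce to echelon form.
R2 ← R2 + (1/2)·R1: [0, -1/2, 3/2, 1]
R3 ← R3 − (1/2)·R1: [0, 3/2, -1/2, -3]
R4 ← R4 − (1/2)·R1: [0, 3/2, -5/2, -3]
R6 ← R6 − (3/2)·R1: [0, -7/2, -11/2, 7]
R3 ← R3 + (3)·R2: [0, 0, 4, 0]
R4 ← R4 + (3)·R2: [0, 0, 2, 0]
R5 ← R5 + (4)·R2: [0, 0, 8, 0]
R6 ← R6 − (7)·R2: [0, 0, -16, 0]
R4 ← R4 − (1/2)·R3: [0, 0, 0, 0]
R5 ← R5 − (2)·R3: [0, 0, 0, 0]
R6 ← R6 + (4)·R3: [0, 0, 0, 0]
Echelon form has 3 nonzero rows, so rank(P) = 3.
The rank gives the maximum number of linearly independent columns: 3.

3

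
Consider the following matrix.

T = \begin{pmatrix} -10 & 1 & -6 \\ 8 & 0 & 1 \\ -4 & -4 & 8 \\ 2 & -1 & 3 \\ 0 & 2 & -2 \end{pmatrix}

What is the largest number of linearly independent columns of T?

3

Row reduce to echelon form.
R2 ← R2 + (4/5)·R1: [0, 4/5, -19/5]
R3 ← R3 − (2/5)·R1: [0, -22/5, 52/5]
R4 ← R4 + (1/5)·R1: [0, -4/5, 9/5]
R3 ← R3 + (11/2)·R2: [0, 0, -21/2]
R4 ← R4 + R2: [0, 0, -2]
R5 ← R5 − (5/2)·R2: [0, 0, 15/2]
R4 ← R4 − (4/21)·R3: [0, 0, 0]
R5 ← R5 + (5/7)·R3: [0, 0, 0]
Echelon form has 3 nonzero rows, so rank(T) = 3.
The rank gives the maximum number of linearly independent columns: 3.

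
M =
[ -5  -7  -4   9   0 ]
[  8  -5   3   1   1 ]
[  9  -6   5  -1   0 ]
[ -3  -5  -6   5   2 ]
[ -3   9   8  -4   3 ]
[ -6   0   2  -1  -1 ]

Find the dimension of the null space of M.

Row reduce to echelon form.
R2 ← R2 + (8/5)·R1: [0, -81/5, -17/5, 77/5, 1]
R3 ← R3 + (9/5)·R1: [0, -93/5, -11/5, 76/5, 0]
R4 ← R4 − (3/5)·R1: [0, -4/5, -18/5, -2/5, 2]
R5 ← R5 − (3/5)·R1: [0, 66/5, 52/5, -47/5, 3]
R6 ← R6 − (6/5)·R1: [0, 42/5, 34/5, -59/5, -1]
R3 ← R3 − (31/27)·R2: [0, 0, 46/27, -67/27, -31/27]
R4 ← R4 − (4/81)·R2: [0, 0, -278/81, -94/81, 158/81]
R5 ← R5 + (22/27)·R2: [0, 0, 206/27, 85/27, 103/27]
R6 ← R6 + (14/27)·R2: [0, 0, 136/27, -103/27, -13/27]
R4 ← R4 + (139/69)·R3: [0, 0, 0, -425/69, -25/69]
R5 ← R5 − (103/23)·R3: [0, 0, 0, 328/23, 206/23]
R6 ← R6 − (68/23)·R3: [0, 0, 0, 81/23, 67/23]
R5 ← R5 + (984/425)·R4: [0, 0, 0, 0, 138/17]
R6 ← R6 + (243/425)·R4: [0, 0, 0, 0, 46/17]
R6 ← R6 − (1/3)·R5: [0, 0, 0, 0, 0]
5 nonzero rows, so rank(M) = 5.
M has 5 columns; by rank–nullity, nullity = 5 − 5 = 0.

0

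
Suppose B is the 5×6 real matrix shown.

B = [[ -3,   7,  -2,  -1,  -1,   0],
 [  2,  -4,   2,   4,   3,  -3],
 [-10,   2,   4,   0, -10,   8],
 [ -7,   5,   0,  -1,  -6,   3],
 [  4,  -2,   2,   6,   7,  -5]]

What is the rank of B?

4

Row reduce to echelon form.
R2 ← R2 + (2/3)·R1: [0, 2/3, 2/3, 10/3, 7/3, -3]
R3 ← R3 − (10/3)·R1: [0, -64/3, 32/3, 10/3, -20/3, 8]
R4 ← R4 − (7/3)·R1: [0, -34/3, 14/3, 4/3, -11/3, 3]
R5 ← R5 + (4/3)·R1: [0, 22/3, -2/3, 14/3, 17/3, -5]
R3 ← R3 + (32)·R2: [0, 0, 32, 110, 68, -88]
R4 ← R4 + (17)·R2: [0, 0, 16, 58, 36, -48]
R5 ← R5 − (11)·R2: [0, 0, -8, -32, -20, 28]
R4 ← R4 − (1/2)·R3: [0, 0, 0, 3, 2, -4]
R5 ← R5 + (1/4)·R3: [0, 0, 0, -9/2, -3, 6]
R5 ← R5 + (3/2)·R4: [0, 0, 0, 0, 0, 0]
Echelon form has 4 nonzero rows, so rank(B) = 4.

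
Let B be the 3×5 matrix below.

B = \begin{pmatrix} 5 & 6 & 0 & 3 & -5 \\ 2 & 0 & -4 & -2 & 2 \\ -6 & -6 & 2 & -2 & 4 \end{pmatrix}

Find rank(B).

2

Row reduce to echelon form.
R2 ← R2 − (2/5)·R1: [0, -12/5, -4, -16/5, 4]
R3 ← R3 + (6/5)·R1: [0, 6/5, 2, 8/5, -2]
R3 ← R3 + (1/2)·R2: [0, 0, 0, 0, 0]
Echelon form has 2 nonzero rows, so rank(B) = 2.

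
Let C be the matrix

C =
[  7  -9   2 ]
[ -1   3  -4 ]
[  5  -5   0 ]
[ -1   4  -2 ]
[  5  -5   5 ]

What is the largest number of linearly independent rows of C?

Row reduce to echelon form.
R2 ← R2 + (1/7)·R1: [0, 12/7, -26/7]
R3 ← R3 − (5/7)·R1: [0, 10/7, -10/7]
R4 ← R4 + (1/7)·R1: [0, 19/7, -12/7]
R5 ← R5 − (5/7)·R1: [0, 10/7, 25/7]
R3 ← R3 − (5/6)·R2: [0, 0, 5/3]
R4 ← R4 − (19/12)·R2: [0, 0, 25/6]
R5 ← R5 − (5/6)·R2: [0, 0, 20/3]
R4 ← R4 − (5/2)·R3: [0, 0, 0]
R5 ← R5 − (4)·R3: [0, 0, 0]
Echelon form has 3 nonzero rows, so rank(C) = 3.
The rank gives the maximum number of linearly independent rows: 3.

3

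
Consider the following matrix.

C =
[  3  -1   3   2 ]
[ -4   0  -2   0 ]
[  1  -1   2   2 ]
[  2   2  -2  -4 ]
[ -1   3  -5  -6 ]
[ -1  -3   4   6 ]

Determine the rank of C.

Row reduce to echelon form.
R2 ← R2 + (4/3)·R1: [0, -4/3, 2, 8/3]
R3 ← R3 − (1/3)·R1: [0, -2/3, 1, 4/3]
R4 ← R4 − (2/3)·R1: [0, 8/3, -4, -16/3]
R5 ← R5 + (1/3)·R1: [0, 8/3, -4, -16/3]
R6 ← R6 + (1/3)·R1: [0, -10/3, 5, 20/3]
R3 ← R3 − (1/2)·R2: [0, 0, 0, 0]
R4 ← R4 + (2)·R2: [0, 0, 0, 0]
R5 ← R5 + (2)·R2: [0, 0, 0, 0]
R6 ← R6 − (5/2)·R2: [0, 0, 0, 0]
Echelon form has 2 nonzero rows, so rank(C) = 2.

2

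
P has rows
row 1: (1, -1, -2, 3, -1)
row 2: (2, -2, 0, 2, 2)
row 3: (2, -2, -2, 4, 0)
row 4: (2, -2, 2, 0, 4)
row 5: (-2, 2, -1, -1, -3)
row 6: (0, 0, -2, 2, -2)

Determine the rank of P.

Row reduce to echelon form.
R2 ← R2 − (2)·R1: [0, 0, 4, -4, 4]
R3 ← R3 − (2)·R1: [0, 0, 2, -2, 2]
R4 ← R4 − (2)·R1: [0, 0, 6, -6, 6]
R5 ← R5 + (2)·R1: [0, 0, -5, 5, -5]
R3 ← R3 − (1/2)·R2: [0, 0, 0, 0, 0]
R4 ← R4 − (3/2)·R2: [0, 0, 0, 0, 0]
R5 ← R5 + (5/4)·R2: [0, 0, 0, 0, 0]
R6 ← R6 + (1/2)·R2: [0, 0, 0, 0, 0]
Echelon form has 2 nonzero rows, so rank(P) = 2.

2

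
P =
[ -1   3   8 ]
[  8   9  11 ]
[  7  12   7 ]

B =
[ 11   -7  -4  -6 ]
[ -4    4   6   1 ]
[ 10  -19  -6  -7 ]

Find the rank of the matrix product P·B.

First compute PB:
[[ 57, -133, -26, -47],
 [162, -229, -44, -116],
 [ 99, -134,   2, -79]]
Now row reduce the product.
R2 ← R2 − (54/19)·R1: [0, 149, 568/19, 334/19]
R3 ← R3 − (33/19)·R1: [0, 97, 896/19, 50/19]
R3 ← R3 − (97/149)·R2: [0, 0, 78408/2831, -24948/2831]
3 nonzero rows, so rank(PB) = 3.

3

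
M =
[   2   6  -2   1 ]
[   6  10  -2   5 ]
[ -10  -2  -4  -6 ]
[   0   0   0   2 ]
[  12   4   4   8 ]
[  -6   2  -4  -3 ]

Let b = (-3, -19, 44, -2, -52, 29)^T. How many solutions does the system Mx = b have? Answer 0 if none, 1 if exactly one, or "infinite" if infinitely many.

infinite

Row reduce the augmented matrix [M | b].
R2 ← R2 − (3)·R1: [0, -8, 4, 2, -10]
R3 ← R3 + (5)·R1: [0, 28, -14, -1, 29]
R5 ← R5 − (6)·R1: [0, -32, 16, 2, -34]
R6 ← R6 + (3)·R1: [0, 20, -10, 0, 20]
R3 ← R3 + (7/2)·R2: [0, 0, 0, 6, -6]
R5 ← R5 − (4)·R2: [0, 0, 0, -6, 6]
R6 ← R6 + (5/2)·R2: [0, 0, 0, 5, -5]
R4 ← R4 − (1/3)·R3: [0, 0, 0, 0, 0]
R5 ← R5 + R3: [0, 0, 0, 0, 0]
R6 ← R6 − (5/6)·R3: [0, 0, 0, 0, 0]
The echelon form has 3 nonzero rows, and every pivot lies in the first 4 columns, so rank(M) = rank([M|b]) = 3.
The system is consistent.
rank = 3 < 4 unknowns, so there are infinitely many solutions.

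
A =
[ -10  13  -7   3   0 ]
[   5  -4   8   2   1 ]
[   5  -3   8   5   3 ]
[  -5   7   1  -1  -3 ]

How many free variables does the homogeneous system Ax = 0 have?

Row reduce to echelon form.
R2 ← R2 + (1/2)·R1: [0, 5/2, 9/2, 7/2, 1]
R3 ← R3 + (1/2)·R1: [0, 7/2, 9/2, 13/2, 3]
R4 ← R4 − (1/2)·R1: [0, 1/2, 9/2, -5/2, -3]
R3 ← R3 − (7/5)·R2: [0, 0, -9/5, 8/5, 8/5]
R4 ← R4 − (1/5)·R2: [0, 0, 18/5, -16/5, -16/5]
R4 ← R4 + (2)·R3: [0, 0, 0, 0, 0]
3 nonzero rows, so rank(A) = 3.
A has 5 columns; by rank–nullity, nullity = 5 − 3 = 2.

2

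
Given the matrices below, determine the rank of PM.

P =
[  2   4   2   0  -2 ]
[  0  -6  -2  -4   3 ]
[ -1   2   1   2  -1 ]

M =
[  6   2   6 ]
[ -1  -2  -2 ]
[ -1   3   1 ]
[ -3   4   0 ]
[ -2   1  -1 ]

First compute PM:
[[ 10,   0,   8],
 [ 14,  -7,   7],
 [-13,   4,  -8]]
Now row reduce the product.
R2 ← R2 − (7/5)·R1: [0, -7, -21/5]
R3 ← R3 + (13/10)·R1: [0, 4, 12/5]
R3 ← R3 + (4/7)·R2: [0, 0, 0]
2 nonzero rows, so rank(PM) = 2.

2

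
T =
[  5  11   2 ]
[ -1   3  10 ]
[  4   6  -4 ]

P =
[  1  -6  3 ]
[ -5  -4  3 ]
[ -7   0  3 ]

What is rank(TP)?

First compute TP:
[[-64, -74,  54],
 [-86,  -6,  36],
 [  2, -48,  18]]
Now row reduce the product.
R2 ← R2 − (43/32)·R1: [0, 1495/16, -585/16]
R3 ← R3 + (1/32)·R1: [0, -805/16, 315/16]
R3 ← R3 + (7/13)·R2: [0, 0, 0]
2 nonzero rows, so rank(TP) = 2.

2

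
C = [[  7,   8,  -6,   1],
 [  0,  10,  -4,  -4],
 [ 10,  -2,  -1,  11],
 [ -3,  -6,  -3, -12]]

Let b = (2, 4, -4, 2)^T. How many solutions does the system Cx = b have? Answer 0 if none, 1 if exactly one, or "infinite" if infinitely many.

Row reduce the augmented matrix [C | b].
R3 ← R3 − (10/7)·R1: [0, -94/7, 53/7, 67/7, -48/7]
R4 ← R4 + (3/7)·R1: [0, -18/7, -39/7, -81/7, 20/7]
R3 ← R3 + (47/35)·R2: [0, 0, 11/5, 21/5, -52/35]
R4 ← R4 + (9/35)·R2: [0, 0, -33/5, -63/5, 136/35]
R4 ← R4 + (3)·R3: [0, 0, 0, 0, -4/7]
The echelon form has 4 nonzero rows; the last pivot sits in the augmented column, so rank(C) = 3 but rank([C|b]) = 4.
Since the ranks differ, the system is inconsistent.
It has no solutions.

0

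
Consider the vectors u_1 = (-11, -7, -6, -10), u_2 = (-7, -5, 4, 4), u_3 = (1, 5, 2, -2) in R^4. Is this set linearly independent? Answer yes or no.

Form the matrix with these vectors as rows and row reduce.
R2 ← R2 − (7/11)·R1: [0, -6/11, 86/11, 114/11]
R3 ← R3 + (1/11)·R1: [0, 48/11, 16/11, -32/11]
R3 ← R3 + (8)·R2: [0, 0, 64, 80]
3 nonzero rows, so the 3 vectors span a space of dimension 3.
Since 3 = 3, the vectors are linearly independent.

yes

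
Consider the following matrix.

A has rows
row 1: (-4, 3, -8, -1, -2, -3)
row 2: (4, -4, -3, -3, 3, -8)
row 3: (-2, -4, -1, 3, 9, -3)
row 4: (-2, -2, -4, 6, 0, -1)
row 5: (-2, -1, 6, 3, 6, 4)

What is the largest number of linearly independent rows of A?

5

Row reduce to echelon form.
R2 ← R2 + R1: [0, -1, -11, -4, 1, -11]
R3 ← R3 − (1/2)·R1: [0, -11/2, 3, 7/2, 10, -3/2]
R4 ← R4 − (1/2)·R1: [0, -7/2, 0, 13/2, 1, 1/2]
R5 ← R5 − (1/2)·R1: [0, -5/2, 10, 7/2, 7, 11/2]
R3 ← R3 − (11/2)·R2: [0, 0, 127/2, 51/2, 9/2, 59]
R4 ← R4 − (7/2)·R2: [0, 0, 77/2, 41/2, -5/2, 39]
R5 ← R5 − (5/2)·R2: [0, 0, 75/2, 27/2, 9/2, 33]
R4 ← R4 − (77/127)·R3: [0, 0, 0, 640/127, -664/127, 410/127]
R5 ← R5 − (75/127)·R3: [0, 0, 0, -198/127, 234/127, -234/127]
R5 ← R5 + (99/320)·R4: [0, 0, 0, 0, 9/40, -27/32]
Echelon form has 5 nonzero rows, so rank(A) = 5.
The rank gives the maximum number of linearly independent rows: 5.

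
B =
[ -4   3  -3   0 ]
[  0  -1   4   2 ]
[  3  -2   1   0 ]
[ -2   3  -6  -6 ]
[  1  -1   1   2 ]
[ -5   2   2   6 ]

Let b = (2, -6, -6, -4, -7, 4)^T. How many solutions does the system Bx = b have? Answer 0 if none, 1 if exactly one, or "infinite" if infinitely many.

0

Row reduce the augmented matrix [B | b].
R3 ← R3 + (3/4)·R1: [0, 1/4, -5/4, 0, -9/2]
R4 ← R4 − (1/2)·R1: [0, 3/2, -9/2, -6, -5]
R5 ← R5 + (1/4)·R1: [0, -1/4, 1/4, 2, -13/2]
R6 ← R6 − (5/4)·R1: [0, -7/4, 23/4, 6, 3/2]
R3 ← R3 + (1/4)·R2: [0, 0, -1/4, 1/2, -6]
R4 ← R4 + (3/2)·R2: [0, 0, 3/2, -3, -14]
R5 ← R5 − (1/4)·R2: [0, 0, -3/4, 3/2, -5]
R6 ← R6 − (7/4)·R2: [0, 0, -5/4, 5/2, 12]
R4 ← R4 + (6)·R3: [0, 0, 0, 0, -50]
R5 ← R5 − (3)·R3: [0, 0, 0, 0, 13]
R6 ← R6 − (5)·R3: [0, 0, 0, 0, 42]
R5 ← R5 + (13/50)·R4: [0, 0, 0, 0, 0]
R6 ← R6 + (21/25)·R4: [0, 0, 0, 0, 0]
The echelon form has 4 nonzero rows; the last pivot sits in the augmented column, so rank(B) = 3 but rank([B|b]) = 4.
Since the ranks differ, the system is inconsistent.
It has no solutions.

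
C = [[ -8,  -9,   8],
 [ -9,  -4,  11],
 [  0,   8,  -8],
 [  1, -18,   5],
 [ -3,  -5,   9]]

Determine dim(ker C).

0

Row reduce to echelon form.
R2 ← R2 − (9/8)·R1: [0, 49/8, 2]
R4 ← R4 + (1/8)·R1: [0, -153/8, 6]
R5 ← R5 − (3/8)·R1: [0, -13/8, 6]
R3 ← R3 − (64/49)·R2: [0, 0, -520/49]
R4 ← R4 + (153/49)·R2: [0, 0, 600/49]
R5 ← R5 + (13/49)·R2: [0, 0, 320/49]
R4 ← R4 + (15/13)·R3: [0, 0, 0]
R5 ← R5 + (8/13)·R3: [0, 0, 0]
3 nonzero rows, so rank(C) = 3.
C has 3 columns; by rank–nullity, nullity = 3 − 3 = 0.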